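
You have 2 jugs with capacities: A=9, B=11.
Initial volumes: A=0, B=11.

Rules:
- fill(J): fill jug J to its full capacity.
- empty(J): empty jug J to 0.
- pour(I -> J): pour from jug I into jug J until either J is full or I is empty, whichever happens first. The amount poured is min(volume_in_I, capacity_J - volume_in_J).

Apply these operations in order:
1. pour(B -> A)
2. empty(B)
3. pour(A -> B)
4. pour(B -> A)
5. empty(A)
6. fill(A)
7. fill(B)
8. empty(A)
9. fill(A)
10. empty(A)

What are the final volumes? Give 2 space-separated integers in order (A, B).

Step 1: pour(B -> A) -> (A=9 B=2)
Step 2: empty(B) -> (A=9 B=0)
Step 3: pour(A -> B) -> (A=0 B=9)
Step 4: pour(B -> A) -> (A=9 B=0)
Step 5: empty(A) -> (A=0 B=0)
Step 6: fill(A) -> (A=9 B=0)
Step 7: fill(B) -> (A=9 B=11)
Step 8: empty(A) -> (A=0 B=11)
Step 9: fill(A) -> (A=9 B=11)
Step 10: empty(A) -> (A=0 B=11)

Answer: 0 11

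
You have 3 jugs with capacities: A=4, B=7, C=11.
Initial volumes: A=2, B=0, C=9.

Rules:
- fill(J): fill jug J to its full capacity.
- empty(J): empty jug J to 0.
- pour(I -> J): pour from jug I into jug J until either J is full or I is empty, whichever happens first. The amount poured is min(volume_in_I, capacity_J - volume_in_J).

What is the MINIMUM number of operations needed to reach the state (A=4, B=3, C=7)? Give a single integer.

Answer: 4

Derivation:
BFS from (A=2, B=0, C=9). One shortest path:
  1. fill(B) -> (A=2 B=7 C=9)
  2. pour(C -> A) -> (A=4 B=7 C=7)
  3. empty(A) -> (A=0 B=7 C=7)
  4. pour(B -> A) -> (A=4 B=3 C=7)
Reached target in 4 moves.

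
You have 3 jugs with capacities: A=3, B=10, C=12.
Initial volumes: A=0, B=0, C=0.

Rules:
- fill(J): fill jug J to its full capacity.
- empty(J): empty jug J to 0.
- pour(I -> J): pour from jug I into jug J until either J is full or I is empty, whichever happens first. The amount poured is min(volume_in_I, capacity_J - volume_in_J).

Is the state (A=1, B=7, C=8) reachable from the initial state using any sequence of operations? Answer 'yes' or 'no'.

BFS explored all 374 reachable states.
Reachable set includes: (0,0,0), (0,0,1), (0,0,2), (0,0,3), (0,0,4), (0,0,5), (0,0,6), (0,0,7), (0,0,8), (0,0,9), (0,0,10), (0,0,11) ...
Target (A=1, B=7, C=8) not in reachable set → no.

Answer: no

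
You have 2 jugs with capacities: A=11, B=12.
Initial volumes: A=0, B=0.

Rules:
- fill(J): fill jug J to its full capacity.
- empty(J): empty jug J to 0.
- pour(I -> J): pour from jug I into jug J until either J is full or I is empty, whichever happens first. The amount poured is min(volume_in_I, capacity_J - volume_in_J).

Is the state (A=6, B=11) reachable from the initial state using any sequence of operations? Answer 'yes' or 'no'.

BFS explored all 46 reachable states.
Reachable set includes: (0,0), (0,1), (0,2), (0,3), (0,4), (0,5), (0,6), (0,7), (0,8), (0,9), (0,10), (0,11) ...
Target (A=6, B=11) not in reachable set → no.

Answer: no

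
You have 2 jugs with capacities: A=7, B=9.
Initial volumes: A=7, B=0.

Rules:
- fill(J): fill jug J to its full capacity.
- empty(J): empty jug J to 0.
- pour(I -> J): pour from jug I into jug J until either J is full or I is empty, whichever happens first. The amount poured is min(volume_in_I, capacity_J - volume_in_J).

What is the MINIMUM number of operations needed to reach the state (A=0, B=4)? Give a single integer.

Answer: 8

Derivation:
BFS from (A=7, B=0). One shortest path:
  1. empty(A) -> (A=0 B=0)
  2. fill(B) -> (A=0 B=9)
  3. pour(B -> A) -> (A=7 B=2)
  4. empty(A) -> (A=0 B=2)
  5. pour(B -> A) -> (A=2 B=0)
  6. fill(B) -> (A=2 B=9)
  7. pour(B -> A) -> (A=7 B=4)
  8. empty(A) -> (A=0 B=4)
Reached target in 8 moves.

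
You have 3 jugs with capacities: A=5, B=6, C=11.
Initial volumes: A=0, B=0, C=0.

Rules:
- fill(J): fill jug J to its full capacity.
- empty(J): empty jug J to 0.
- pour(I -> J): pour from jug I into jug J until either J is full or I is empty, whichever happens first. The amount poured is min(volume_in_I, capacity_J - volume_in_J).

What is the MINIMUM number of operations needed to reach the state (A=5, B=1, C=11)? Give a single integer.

Answer: 3

Derivation:
BFS from (A=0, B=0, C=0). One shortest path:
  1. fill(B) -> (A=0 B=6 C=0)
  2. fill(C) -> (A=0 B=6 C=11)
  3. pour(B -> A) -> (A=5 B=1 C=11)
Reached target in 3 moves.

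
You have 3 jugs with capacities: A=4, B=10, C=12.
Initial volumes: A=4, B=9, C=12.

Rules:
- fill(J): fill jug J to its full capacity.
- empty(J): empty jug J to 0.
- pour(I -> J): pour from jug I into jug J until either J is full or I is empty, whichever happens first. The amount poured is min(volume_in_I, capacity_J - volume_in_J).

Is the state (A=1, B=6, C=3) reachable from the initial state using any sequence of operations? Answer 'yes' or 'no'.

Answer: no

Derivation:
BFS explored all 314 reachable states.
Reachable set includes: (0,0,0), (0,0,1), (0,0,2), (0,0,3), (0,0,4), (0,0,5), (0,0,6), (0,0,7), (0,0,8), (0,0,9), (0,0,10), (0,0,11) ...
Target (A=1, B=6, C=3) not in reachable set → no.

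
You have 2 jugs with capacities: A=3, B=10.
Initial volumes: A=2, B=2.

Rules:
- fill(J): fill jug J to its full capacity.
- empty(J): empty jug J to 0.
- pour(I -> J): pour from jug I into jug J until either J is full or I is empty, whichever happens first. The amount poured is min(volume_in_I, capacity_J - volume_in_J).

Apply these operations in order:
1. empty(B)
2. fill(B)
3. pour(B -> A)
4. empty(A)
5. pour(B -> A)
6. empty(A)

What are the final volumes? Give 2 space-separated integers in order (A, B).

Answer: 0 6

Derivation:
Step 1: empty(B) -> (A=2 B=0)
Step 2: fill(B) -> (A=2 B=10)
Step 3: pour(B -> A) -> (A=3 B=9)
Step 4: empty(A) -> (A=0 B=9)
Step 5: pour(B -> A) -> (A=3 B=6)
Step 6: empty(A) -> (A=0 B=6)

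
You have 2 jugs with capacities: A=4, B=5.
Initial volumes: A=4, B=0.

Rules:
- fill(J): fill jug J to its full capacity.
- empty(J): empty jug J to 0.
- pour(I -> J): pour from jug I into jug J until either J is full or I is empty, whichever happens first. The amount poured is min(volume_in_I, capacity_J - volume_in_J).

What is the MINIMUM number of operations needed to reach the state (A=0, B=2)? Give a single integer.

Answer: 8

Derivation:
BFS from (A=4, B=0). One shortest path:
  1. empty(A) -> (A=0 B=0)
  2. fill(B) -> (A=0 B=5)
  3. pour(B -> A) -> (A=4 B=1)
  4. empty(A) -> (A=0 B=1)
  5. pour(B -> A) -> (A=1 B=0)
  6. fill(B) -> (A=1 B=5)
  7. pour(B -> A) -> (A=4 B=2)
  8. empty(A) -> (A=0 B=2)
Reached target in 8 moves.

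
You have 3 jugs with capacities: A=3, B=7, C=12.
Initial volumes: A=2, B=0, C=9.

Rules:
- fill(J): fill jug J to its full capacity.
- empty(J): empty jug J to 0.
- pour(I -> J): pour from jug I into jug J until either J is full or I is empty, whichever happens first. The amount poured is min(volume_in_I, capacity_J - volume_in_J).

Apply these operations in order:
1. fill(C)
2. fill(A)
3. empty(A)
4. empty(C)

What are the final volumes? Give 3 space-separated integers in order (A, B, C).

Answer: 0 0 0

Derivation:
Step 1: fill(C) -> (A=2 B=0 C=12)
Step 2: fill(A) -> (A=3 B=0 C=12)
Step 3: empty(A) -> (A=0 B=0 C=12)
Step 4: empty(C) -> (A=0 B=0 C=0)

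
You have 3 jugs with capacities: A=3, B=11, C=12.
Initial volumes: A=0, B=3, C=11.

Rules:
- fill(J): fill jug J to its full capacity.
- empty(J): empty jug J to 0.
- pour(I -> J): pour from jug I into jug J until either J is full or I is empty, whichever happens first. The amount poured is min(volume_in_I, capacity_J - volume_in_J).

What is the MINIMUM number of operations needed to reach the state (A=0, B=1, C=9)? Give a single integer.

Answer: 7

Derivation:
BFS from (A=0, B=3, C=11). One shortest path:
  1. pour(B -> C) -> (A=0 B=2 C=12)
  2. empty(C) -> (A=0 B=2 C=0)
  3. pour(B -> C) -> (A=0 B=0 C=2)
  4. fill(B) -> (A=0 B=11 C=2)
  5. pour(B -> C) -> (A=0 B=1 C=12)
  6. pour(C -> A) -> (A=3 B=1 C=9)
  7. empty(A) -> (A=0 B=1 C=9)
Reached target in 7 moves.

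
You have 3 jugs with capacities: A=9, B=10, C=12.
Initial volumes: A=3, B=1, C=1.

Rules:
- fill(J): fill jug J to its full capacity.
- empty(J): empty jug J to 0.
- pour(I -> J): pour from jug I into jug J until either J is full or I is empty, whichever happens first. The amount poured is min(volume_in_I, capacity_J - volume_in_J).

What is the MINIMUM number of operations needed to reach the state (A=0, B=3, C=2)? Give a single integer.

BFS from (A=3, B=1, C=1). One shortest path:
  1. pour(B -> C) -> (A=3 B=0 C=2)
  2. pour(A -> B) -> (A=0 B=3 C=2)
Reached target in 2 moves.

Answer: 2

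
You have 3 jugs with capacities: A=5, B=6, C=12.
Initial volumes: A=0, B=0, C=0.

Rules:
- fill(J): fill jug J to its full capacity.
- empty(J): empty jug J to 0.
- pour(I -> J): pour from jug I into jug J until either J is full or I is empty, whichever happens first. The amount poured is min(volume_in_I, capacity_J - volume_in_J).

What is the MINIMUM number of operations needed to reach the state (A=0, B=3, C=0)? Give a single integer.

BFS from (A=0, B=0, C=0). One shortest path:
  1. fill(A) -> (A=5 B=0 C=0)
  2. pour(A -> B) -> (A=0 B=5 C=0)
  3. fill(A) -> (A=5 B=5 C=0)
  4. pour(A -> C) -> (A=0 B=5 C=5)
  5. fill(A) -> (A=5 B=5 C=5)
  6. pour(A -> C) -> (A=0 B=5 C=10)
  7. pour(B -> C) -> (A=0 B=3 C=12)
  8. empty(C) -> (A=0 B=3 C=0)
Reached target in 8 moves.

Answer: 8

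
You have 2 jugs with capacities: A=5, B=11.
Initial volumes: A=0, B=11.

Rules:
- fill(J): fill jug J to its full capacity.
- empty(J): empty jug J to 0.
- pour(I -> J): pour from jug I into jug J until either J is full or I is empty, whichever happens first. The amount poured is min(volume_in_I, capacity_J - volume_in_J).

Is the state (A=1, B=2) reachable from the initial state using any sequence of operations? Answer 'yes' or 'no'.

Answer: no

Derivation:
BFS explored all 32 reachable states.
Reachable set includes: (0,0), (0,1), (0,2), (0,3), (0,4), (0,5), (0,6), (0,7), (0,8), (0,9), (0,10), (0,11) ...
Target (A=1, B=2) not in reachable set → no.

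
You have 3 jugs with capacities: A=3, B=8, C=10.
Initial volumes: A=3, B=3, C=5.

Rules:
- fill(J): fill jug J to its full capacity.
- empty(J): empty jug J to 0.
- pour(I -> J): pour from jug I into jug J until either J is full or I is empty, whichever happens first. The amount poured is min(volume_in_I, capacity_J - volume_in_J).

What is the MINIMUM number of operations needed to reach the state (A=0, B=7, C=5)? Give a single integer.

BFS from (A=3, B=3, C=5). One shortest path:
  1. empty(A) -> (A=0 B=3 C=5)
  2. pour(C -> A) -> (A=3 B=3 C=2)
  3. empty(A) -> (A=0 B=3 C=2)
  4. pour(C -> A) -> (A=2 B=3 C=0)
  5. fill(C) -> (A=2 B=3 C=10)
  6. pour(C -> B) -> (A=2 B=8 C=5)
  7. pour(B -> A) -> (A=3 B=7 C=5)
  8. empty(A) -> (A=0 B=7 C=5)
Reached target in 8 moves.

Answer: 8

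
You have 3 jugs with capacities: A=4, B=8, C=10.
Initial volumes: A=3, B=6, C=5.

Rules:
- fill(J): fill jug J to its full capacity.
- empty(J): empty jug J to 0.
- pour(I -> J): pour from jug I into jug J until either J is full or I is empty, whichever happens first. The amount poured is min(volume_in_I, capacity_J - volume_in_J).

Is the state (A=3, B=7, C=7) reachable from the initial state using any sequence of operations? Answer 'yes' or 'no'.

BFS explored all 307 reachable states.
Reachable set includes: (0,0,0), (0,0,1), (0,0,2), (0,0,3), (0,0,4), (0,0,5), (0,0,6), (0,0,7), (0,0,8), (0,0,9), (0,0,10), (0,1,0) ...
Target (A=3, B=7, C=7) not in reachable set → no.

Answer: no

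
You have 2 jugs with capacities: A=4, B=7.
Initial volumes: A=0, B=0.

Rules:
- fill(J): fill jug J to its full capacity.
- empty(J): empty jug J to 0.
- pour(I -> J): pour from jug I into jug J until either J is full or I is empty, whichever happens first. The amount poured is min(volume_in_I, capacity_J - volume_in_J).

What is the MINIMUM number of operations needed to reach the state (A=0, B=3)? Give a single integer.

BFS from (A=0, B=0). One shortest path:
  1. fill(B) -> (A=0 B=7)
  2. pour(B -> A) -> (A=4 B=3)
  3. empty(A) -> (A=0 B=3)
Reached target in 3 moves.

Answer: 3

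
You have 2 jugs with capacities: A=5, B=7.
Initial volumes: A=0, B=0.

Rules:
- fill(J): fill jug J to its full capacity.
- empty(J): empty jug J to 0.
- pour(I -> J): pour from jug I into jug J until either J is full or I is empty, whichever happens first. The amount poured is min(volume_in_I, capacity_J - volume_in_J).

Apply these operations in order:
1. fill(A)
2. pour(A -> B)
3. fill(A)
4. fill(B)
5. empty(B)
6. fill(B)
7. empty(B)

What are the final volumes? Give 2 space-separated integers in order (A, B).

Step 1: fill(A) -> (A=5 B=0)
Step 2: pour(A -> B) -> (A=0 B=5)
Step 3: fill(A) -> (A=5 B=5)
Step 4: fill(B) -> (A=5 B=7)
Step 5: empty(B) -> (A=5 B=0)
Step 6: fill(B) -> (A=5 B=7)
Step 7: empty(B) -> (A=5 B=0)

Answer: 5 0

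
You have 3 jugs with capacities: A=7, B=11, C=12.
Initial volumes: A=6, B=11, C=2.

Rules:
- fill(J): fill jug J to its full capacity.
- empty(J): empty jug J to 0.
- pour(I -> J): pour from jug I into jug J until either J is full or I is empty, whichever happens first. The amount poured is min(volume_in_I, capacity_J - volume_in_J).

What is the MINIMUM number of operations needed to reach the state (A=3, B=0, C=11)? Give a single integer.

BFS from (A=6, B=11, C=2). One shortest path:
  1. pour(A -> C) -> (A=0 B=11 C=8)
  2. fill(A) -> (A=7 B=11 C=8)
  3. pour(A -> C) -> (A=3 B=11 C=12)
  4. empty(C) -> (A=3 B=11 C=0)
  5. pour(B -> C) -> (A=3 B=0 C=11)
Reached target in 5 moves.

Answer: 5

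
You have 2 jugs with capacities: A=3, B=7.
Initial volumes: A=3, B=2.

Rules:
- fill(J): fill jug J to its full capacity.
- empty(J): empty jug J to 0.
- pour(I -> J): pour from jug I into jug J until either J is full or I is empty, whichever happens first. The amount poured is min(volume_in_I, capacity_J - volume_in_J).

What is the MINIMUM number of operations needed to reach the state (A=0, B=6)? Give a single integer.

BFS from (A=3, B=2). One shortest path:
  1. empty(B) -> (A=3 B=0)
  2. pour(A -> B) -> (A=0 B=3)
  3. fill(A) -> (A=3 B=3)
  4. pour(A -> B) -> (A=0 B=6)
Reached target in 4 moves.

Answer: 4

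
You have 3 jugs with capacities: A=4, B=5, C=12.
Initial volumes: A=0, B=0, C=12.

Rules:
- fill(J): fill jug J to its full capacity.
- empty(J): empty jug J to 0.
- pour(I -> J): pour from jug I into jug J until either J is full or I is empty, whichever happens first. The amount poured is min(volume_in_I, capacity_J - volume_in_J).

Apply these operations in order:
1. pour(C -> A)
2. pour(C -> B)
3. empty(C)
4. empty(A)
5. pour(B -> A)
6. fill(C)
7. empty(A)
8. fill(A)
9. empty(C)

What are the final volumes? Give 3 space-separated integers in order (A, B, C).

Answer: 4 1 0

Derivation:
Step 1: pour(C -> A) -> (A=4 B=0 C=8)
Step 2: pour(C -> B) -> (A=4 B=5 C=3)
Step 3: empty(C) -> (A=4 B=5 C=0)
Step 4: empty(A) -> (A=0 B=5 C=0)
Step 5: pour(B -> A) -> (A=4 B=1 C=0)
Step 6: fill(C) -> (A=4 B=1 C=12)
Step 7: empty(A) -> (A=0 B=1 C=12)
Step 8: fill(A) -> (A=4 B=1 C=12)
Step 9: empty(C) -> (A=4 B=1 C=0)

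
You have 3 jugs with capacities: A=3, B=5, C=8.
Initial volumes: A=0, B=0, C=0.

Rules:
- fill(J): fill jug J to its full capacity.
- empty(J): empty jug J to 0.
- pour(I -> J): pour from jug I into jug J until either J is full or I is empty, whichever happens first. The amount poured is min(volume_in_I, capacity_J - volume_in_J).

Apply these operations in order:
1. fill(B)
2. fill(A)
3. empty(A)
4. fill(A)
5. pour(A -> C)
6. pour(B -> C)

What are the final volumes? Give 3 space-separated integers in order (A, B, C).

Step 1: fill(B) -> (A=0 B=5 C=0)
Step 2: fill(A) -> (A=3 B=5 C=0)
Step 3: empty(A) -> (A=0 B=5 C=0)
Step 4: fill(A) -> (A=3 B=5 C=0)
Step 5: pour(A -> C) -> (A=0 B=5 C=3)
Step 6: pour(B -> C) -> (A=0 B=0 C=8)

Answer: 0 0 8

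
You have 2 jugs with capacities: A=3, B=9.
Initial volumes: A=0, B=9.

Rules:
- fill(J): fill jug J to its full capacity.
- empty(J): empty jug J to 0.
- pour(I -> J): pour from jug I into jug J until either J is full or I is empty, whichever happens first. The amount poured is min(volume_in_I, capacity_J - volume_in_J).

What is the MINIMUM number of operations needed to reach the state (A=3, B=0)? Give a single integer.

Answer: 2

Derivation:
BFS from (A=0, B=9). One shortest path:
  1. fill(A) -> (A=3 B=9)
  2. empty(B) -> (A=3 B=0)
Reached target in 2 moves.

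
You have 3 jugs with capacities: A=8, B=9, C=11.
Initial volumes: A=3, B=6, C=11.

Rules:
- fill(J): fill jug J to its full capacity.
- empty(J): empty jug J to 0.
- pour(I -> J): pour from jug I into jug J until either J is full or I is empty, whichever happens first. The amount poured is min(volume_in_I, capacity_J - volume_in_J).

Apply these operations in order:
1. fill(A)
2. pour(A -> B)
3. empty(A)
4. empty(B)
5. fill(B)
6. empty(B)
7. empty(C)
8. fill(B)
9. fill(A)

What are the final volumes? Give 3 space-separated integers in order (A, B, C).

Step 1: fill(A) -> (A=8 B=6 C=11)
Step 2: pour(A -> B) -> (A=5 B=9 C=11)
Step 3: empty(A) -> (A=0 B=9 C=11)
Step 4: empty(B) -> (A=0 B=0 C=11)
Step 5: fill(B) -> (A=0 B=9 C=11)
Step 6: empty(B) -> (A=0 B=0 C=11)
Step 7: empty(C) -> (A=0 B=0 C=0)
Step 8: fill(B) -> (A=0 B=9 C=0)
Step 9: fill(A) -> (A=8 B=9 C=0)

Answer: 8 9 0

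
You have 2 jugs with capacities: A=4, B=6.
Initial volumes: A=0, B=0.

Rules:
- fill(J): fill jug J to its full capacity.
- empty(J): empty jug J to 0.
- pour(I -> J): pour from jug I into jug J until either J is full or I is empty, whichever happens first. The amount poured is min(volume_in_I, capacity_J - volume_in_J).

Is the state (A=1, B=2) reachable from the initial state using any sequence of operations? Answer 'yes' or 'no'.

Answer: no

Derivation:
BFS explored all 10 reachable states.
Reachable set includes: (0,0), (0,2), (0,4), (0,6), (2,0), (2,6), (4,0), (4,2), (4,4), (4,6)
Target (A=1, B=2) not in reachable set → no.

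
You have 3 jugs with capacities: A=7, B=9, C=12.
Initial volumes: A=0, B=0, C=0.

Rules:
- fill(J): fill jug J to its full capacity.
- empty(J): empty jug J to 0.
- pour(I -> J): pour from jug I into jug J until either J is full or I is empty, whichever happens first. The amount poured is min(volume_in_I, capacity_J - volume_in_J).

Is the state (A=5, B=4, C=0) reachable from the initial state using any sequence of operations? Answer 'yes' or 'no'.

BFS from (A=0, B=0, C=0):
  1. fill(A) -> (A=7 B=0 C=0)
  2. fill(B) -> (A=7 B=9 C=0)
  3. pour(A -> C) -> (A=0 B=9 C=7)
  4. pour(B -> C) -> (A=0 B=4 C=12)
  5. pour(C -> A) -> (A=7 B=4 C=5)
  6. empty(A) -> (A=0 B=4 C=5)
  7. pour(C -> A) -> (A=5 B=4 C=0)
Target reached → yes.

Answer: yes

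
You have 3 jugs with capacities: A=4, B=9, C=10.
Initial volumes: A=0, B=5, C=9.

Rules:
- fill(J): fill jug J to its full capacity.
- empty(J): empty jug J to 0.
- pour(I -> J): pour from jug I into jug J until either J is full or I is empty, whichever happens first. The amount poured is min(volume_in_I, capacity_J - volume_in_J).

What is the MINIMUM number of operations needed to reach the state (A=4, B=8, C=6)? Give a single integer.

BFS from (A=0, B=5, C=9). One shortest path:
  1. fill(B) -> (A=0 B=9 C=9)
  2. pour(B -> C) -> (A=0 B=8 C=10)
  3. pour(C -> A) -> (A=4 B=8 C=6)
Reached target in 3 moves.

Answer: 3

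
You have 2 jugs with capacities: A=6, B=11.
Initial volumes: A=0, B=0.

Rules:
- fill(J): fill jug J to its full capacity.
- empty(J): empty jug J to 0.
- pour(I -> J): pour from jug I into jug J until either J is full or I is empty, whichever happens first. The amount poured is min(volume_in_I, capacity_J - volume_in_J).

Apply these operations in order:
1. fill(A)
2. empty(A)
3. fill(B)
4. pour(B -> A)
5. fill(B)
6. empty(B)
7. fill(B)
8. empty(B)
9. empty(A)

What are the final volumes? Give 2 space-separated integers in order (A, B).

Answer: 0 0

Derivation:
Step 1: fill(A) -> (A=6 B=0)
Step 2: empty(A) -> (A=0 B=0)
Step 3: fill(B) -> (A=0 B=11)
Step 4: pour(B -> A) -> (A=6 B=5)
Step 5: fill(B) -> (A=6 B=11)
Step 6: empty(B) -> (A=6 B=0)
Step 7: fill(B) -> (A=6 B=11)
Step 8: empty(B) -> (A=6 B=0)
Step 9: empty(A) -> (A=0 B=0)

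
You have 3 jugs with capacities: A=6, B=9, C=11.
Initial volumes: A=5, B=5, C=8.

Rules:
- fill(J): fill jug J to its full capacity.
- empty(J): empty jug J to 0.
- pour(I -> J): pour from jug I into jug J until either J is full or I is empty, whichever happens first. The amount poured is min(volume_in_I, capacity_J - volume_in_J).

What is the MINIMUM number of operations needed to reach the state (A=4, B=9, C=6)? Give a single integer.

BFS from (A=5, B=5, C=8). One shortest path:
  1. empty(C) -> (A=5 B=5 C=0)
  2. pour(B -> A) -> (A=6 B=4 C=0)
  3. pour(A -> C) -> (A=0 B=4 C=6)
  4. pour(B -> A) -> (A=4 B=0 C=6)
  5. fill(B) -> (A=4 B=9 C=6)
Reached target in 5 moves.

Answer: 5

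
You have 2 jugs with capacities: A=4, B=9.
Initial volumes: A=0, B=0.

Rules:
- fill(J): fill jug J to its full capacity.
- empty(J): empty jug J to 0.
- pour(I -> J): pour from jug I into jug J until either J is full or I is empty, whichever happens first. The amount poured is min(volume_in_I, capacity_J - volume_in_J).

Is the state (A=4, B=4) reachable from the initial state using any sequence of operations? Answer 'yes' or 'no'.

Answer: yes

Derivation:
BFS from (A=0, B=0):
  1. fill(A) -> (A=4 B=0)
  2. pour(A -> B) -> (A=0 B=4)
  3. fill(A) -> (A=4 B=4)
Target reached → yes.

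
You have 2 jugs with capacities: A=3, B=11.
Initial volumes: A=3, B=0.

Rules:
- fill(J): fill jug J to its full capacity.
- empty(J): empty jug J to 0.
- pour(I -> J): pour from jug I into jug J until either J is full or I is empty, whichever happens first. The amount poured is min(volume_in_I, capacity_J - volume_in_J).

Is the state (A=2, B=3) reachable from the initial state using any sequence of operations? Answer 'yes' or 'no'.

BFS explored all 28 reachable states.
Reachable set includes: (0,0), (0,1), (0,2), (0,3), (0,4), (0,5), (0,6), (0,7), (0,8), (0,9), (0,10), (0,11) ...
Target (A=2, B=3) not in reachable set → no.

Answer: no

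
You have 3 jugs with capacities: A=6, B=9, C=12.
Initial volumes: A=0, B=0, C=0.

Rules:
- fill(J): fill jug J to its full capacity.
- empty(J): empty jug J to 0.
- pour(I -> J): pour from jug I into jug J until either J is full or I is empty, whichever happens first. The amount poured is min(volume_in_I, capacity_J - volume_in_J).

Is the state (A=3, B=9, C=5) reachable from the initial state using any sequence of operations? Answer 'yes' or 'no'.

Answer: no

Derivation:
BFS explored all 54 reachable states.
Reachable set includes: (0,0,0), (0,0,3), (0,0,6), (0,0,9), (0,0,12), (0,3,0), (0,3,3), (0,3,6), (0,3,9), (0,3,12), (0,6,0), (0,6,3) ...
Target (A=3, B=9, C=5) not in reachable set → no.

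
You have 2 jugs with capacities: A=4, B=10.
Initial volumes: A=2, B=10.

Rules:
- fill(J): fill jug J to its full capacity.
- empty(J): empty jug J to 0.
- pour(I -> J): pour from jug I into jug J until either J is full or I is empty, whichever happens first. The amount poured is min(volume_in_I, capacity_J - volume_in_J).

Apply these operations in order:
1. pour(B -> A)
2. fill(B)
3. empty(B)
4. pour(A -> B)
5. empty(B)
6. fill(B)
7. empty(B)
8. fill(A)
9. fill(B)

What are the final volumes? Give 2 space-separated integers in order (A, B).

Step 1: pour(B -> A) -> (A=4 B=8)
Step 2: fill(B) -> (A=4 B=10)
Step 3: empty(B) -> (A=4 B=0)
Step 4: pour(A -> B) -> (A=0 B=4)
Step 5: empty(B) -> (A=0 B=0)
Step 6: fill(B) -> (A=0 B=10)
Step 7: empty(B) -> (A=0 B=0)
Step 8: fill(A) -> (A=4 B=0)
Step 9: fill(B) -> (A=4 B=10)

Answer: 4 10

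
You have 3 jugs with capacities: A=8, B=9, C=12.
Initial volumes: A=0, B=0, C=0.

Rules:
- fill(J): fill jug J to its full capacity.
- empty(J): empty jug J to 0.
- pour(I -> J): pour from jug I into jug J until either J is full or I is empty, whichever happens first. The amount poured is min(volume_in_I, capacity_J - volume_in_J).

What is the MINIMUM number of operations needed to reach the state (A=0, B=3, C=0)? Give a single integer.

Answer: 4

Derivation:
BFS from (A=0, B=0, C=0). One shortest path:
  1. fill(C) -> (A=0 B=0 C=12)
  2. pour(C -> B) -> (A=0 B=9 C=3)
  3. empty(B) -> (A=0 B=0 C=3)
  4. pour(C -> B) -> (A=0 B=3 C=0)
Reached target in 4 moves.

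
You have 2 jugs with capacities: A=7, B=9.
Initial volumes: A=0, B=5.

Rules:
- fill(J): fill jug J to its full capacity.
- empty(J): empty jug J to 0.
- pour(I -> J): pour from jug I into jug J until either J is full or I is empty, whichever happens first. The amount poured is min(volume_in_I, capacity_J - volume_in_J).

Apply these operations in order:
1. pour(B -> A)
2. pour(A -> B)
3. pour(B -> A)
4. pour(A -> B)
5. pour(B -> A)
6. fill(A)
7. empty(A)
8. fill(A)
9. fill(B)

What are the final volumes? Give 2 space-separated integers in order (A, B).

Step 1: pour(B -> A) -> (A=5 B=0)
Step 2: pour(A -> B) -> (A=0 B=5)
Step 3: pour(B -> A) -> (A=5 B=0)
Step 4: pour(A -> B) -> (A=0 B=5)
Step 5: pour(B -> A) -> (A=5 B=0)
Step 6: fill(A) -> (A=7 B=0)
Step 7: empty(A) -> (A=0 B=0)
Step 8: fill(A) -> (A=7 B=0)
Step 9: fill(B) -> (A=7 B=9)

Answer: 7 9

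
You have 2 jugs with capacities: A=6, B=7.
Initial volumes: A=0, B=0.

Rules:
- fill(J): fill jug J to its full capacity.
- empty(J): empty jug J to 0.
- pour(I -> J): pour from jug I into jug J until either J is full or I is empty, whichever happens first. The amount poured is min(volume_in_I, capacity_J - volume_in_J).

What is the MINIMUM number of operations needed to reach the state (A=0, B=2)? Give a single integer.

BFS from (A=0, B=0). One shortest path:
  1. fill(B) -> (A=0 B=7)
  2. pour(B -> A) -> (A=6 B=1)
  3. empty(A) -> (A=0 B=1)
  4. pour(B -> A) -> (A=1 B=0)
  5. fill(B) -> (A=1 B=7)
  6. pour(B -> A) -> (A=6 B=2)
  7. empty(A) -> (A=0 B=2)
Reached target in 7 moves.

Answer: 7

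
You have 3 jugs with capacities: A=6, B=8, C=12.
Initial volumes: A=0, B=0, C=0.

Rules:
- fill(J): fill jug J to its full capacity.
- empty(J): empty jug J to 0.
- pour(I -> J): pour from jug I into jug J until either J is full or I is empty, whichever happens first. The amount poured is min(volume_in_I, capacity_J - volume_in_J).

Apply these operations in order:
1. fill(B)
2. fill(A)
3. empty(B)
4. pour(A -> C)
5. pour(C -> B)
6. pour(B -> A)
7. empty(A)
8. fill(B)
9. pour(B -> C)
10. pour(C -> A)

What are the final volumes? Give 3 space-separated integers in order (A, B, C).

Answer: 6 0 2

Derivation:
Step 1: fill(B) -> (A=0 B=8 C=0)
Step 2: fill(A) -> (A=6 B=8 C=0)
Step 3: empty(B) -> (A=6 B=0 C=0)
Step 4: pour(A -> C) -> (A=0 B=0 C=6)
Step 5: pour(C -> B) -> (A=0 B=6 C=0)
Step 6: pour(B -> A) -> (A=6 B=0 C=0)
Step 7: empty(A) -> (A=0 B=0 C=0)
Step 8: fill(B) -> (A=0 B=8 C=0)
Step 9: pour(B -> C) -> (A=0 B=0 C=8)
Step 10: pour(C -> A) -> (A=6 B=0 C=2)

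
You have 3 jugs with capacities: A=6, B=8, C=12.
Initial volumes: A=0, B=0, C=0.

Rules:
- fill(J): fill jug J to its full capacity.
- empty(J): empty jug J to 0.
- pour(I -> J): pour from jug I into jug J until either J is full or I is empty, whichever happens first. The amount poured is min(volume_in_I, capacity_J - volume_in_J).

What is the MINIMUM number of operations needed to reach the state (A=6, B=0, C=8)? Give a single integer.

Answer: 3

Derivation:
BFS from (A=0, B=0, C=0). One shortest path:
  1. fill(A) -> (A=6 B=0 C=0)
  2. fill(B) -> (A=6 B=8 C=0)
  3. pour(B -> C) -> (A=6 B=0 C=8)
Reached target in 3 moves.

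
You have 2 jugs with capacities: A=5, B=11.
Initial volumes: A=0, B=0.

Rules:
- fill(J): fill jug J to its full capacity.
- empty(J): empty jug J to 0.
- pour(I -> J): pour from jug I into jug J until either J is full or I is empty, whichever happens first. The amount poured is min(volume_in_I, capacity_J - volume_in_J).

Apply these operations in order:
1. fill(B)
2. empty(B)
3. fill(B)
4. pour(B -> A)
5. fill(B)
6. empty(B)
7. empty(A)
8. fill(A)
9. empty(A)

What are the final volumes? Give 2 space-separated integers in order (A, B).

Step 1: fill(B) -> (A=0 B=11)
Step 2: empty(B) -> (A=0 B=0)
Step 3: fill(B) -> (A=0 B=11)
Step 4: pour(B -> A) -> (A=5 B=6)
Step 5: fill(B) -> (A=5 B=11)
Step 6: empty(B) -> (A=5 B=0)
Step 7: empty(A) -> (A=0 B=0)
Step 8: fill(A) -> (A=5 B=0)
Step 9: empty(A) -> (A=0 B=0)

Answer: 0 0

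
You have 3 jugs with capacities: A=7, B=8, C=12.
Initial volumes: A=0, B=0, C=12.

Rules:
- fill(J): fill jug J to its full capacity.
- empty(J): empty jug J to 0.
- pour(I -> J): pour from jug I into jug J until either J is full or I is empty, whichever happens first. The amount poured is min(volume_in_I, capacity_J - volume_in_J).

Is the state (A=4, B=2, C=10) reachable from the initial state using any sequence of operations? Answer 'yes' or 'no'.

Answer: no

Derivation:
BFS explored all 474 reachable states.
Reachable set includes: (0,0,0), (0,0,1), (0,0,2), (0,0,3), (0,0,4), (0,0,5), (0,0,6), (0,0,7), (0,0,8), (0,0,9), (0,0,10), (0,0,11) ...
Target (A=4, B=2, C=10) not in reachable set → no.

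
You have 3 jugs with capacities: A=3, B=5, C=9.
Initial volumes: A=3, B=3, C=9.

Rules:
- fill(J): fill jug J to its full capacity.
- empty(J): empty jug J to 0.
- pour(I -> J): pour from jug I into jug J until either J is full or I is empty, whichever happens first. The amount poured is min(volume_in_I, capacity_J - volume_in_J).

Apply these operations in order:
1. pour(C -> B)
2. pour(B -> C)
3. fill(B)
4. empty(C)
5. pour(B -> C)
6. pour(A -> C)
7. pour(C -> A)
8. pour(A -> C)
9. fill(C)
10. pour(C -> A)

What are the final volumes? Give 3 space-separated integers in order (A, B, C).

Step 1: pour(C -> B) -> (A=3 B=5 C=7)
Step 2: pour(B -> C) -> (A=3 B=3 C=9)
Step 3: fill(B) -> (A=3 B=5 C=9)
Step 4: empty(C) -> (A=3 B=5 C=0)
Step 5: pour(B -> C) -> (A=3 B=0 C=5)
Step 6: pour(A -> C) -> (A=0 B=0 C=8)
Step 7: pour(C -> A) -> (A=3 B=0 C=5)
Step 8: pour(A -> C) -> (A=0 B=0 C=8)
Step 9: fill(C) -> (A=0 B=0 C=9)
Step 10: pour(C -> A) -> (A=3 B=0 C=6)

Answer: 3 0 6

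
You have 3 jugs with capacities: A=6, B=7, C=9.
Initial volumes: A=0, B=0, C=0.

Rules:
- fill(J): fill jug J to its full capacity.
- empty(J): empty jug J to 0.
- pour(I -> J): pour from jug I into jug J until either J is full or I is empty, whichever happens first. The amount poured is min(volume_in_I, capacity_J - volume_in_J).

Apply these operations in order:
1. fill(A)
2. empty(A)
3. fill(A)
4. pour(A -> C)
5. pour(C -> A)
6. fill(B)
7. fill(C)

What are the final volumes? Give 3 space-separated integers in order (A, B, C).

Step 1: fill(A) -> (A=6 B=0 C=0)
Step 2: empty(A) -> (A=0 B=0 C=0)
Step 3: fill(A) -> (A=6 B=0 C=0)
Step 4: pour(A -> C) -> (A=0 B=0 C=6)
Step 5: pour(C -> A) -> (A=6 B=0 C=0)
Step 6: fill(B) -> (A=6 B=7 C=0)
Step 7: fill(C) -> (A=6 B=7 C=9)

Answer: 6 7 9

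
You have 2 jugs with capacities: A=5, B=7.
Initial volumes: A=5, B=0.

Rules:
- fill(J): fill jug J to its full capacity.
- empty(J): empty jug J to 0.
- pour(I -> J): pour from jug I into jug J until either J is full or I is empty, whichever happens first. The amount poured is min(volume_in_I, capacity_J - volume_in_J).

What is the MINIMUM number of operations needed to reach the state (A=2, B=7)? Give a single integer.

Answer: 6

Derivation:
BFS from (A=5, B=0). One shortest path:
  1. empty(A) -> (A=0 B=0)
  2. fill(B) -> (A=0 B=7)
  3. pour(B -> A) -> (A=5 B=2)
  4. empty(A) -> (A=0 B=2)
  5. pour(B -> A) -> (A=2 B=0)
  6. fill(B) -> (A=2 B=7)
Reached target in 6 moves.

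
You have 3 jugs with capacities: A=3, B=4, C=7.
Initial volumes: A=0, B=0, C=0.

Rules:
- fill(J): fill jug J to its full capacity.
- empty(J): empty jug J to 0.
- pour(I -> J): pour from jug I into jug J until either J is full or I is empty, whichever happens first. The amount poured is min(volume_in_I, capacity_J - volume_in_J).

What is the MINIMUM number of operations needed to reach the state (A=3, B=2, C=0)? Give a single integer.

Answer: 6

Derivation:
BFS from (A=0, B=0, C=0). One shortest path:
  1. fill(B) -> (A=0 B=4 C=0)
  2. pour(B -> A) -> (A=3 B=1 C=0)
  3. empty(A) -> (A=0 B=1 C=0)
  4. pour(B -> A) -> (A=1 B=0 C=0)
  5. fill(B) -> (A=1 B=4 C=0)
  6. pour(B -> A) -> (A=3 B=2 C=0)
Reached target in 6 moves.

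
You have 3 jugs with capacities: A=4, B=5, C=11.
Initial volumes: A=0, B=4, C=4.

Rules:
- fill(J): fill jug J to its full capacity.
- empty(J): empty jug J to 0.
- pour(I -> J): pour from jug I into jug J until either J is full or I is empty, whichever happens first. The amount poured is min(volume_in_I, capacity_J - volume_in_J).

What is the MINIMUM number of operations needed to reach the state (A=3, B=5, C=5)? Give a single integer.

BFS from (A=0, B=4, C=4). One shortest path:
  1. pour(C -> A) -> (A=4 B=4 C=0)
  2. pour(A -> B) -> (A=3 B=5 C=0)
  3. pour(B -> C) -> (A=3 B=0 C=5)
  4. fill(B) -> (A=3 B=5 C=5)
Reached target in 4 moves.

Answer: 4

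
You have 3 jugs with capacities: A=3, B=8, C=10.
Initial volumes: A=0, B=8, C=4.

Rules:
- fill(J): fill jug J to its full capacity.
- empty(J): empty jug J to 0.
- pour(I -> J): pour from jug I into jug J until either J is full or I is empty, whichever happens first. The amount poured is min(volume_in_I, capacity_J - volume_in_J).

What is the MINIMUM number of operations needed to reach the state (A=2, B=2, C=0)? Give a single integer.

BFS from (A=0, B=8, C=4). One shortest path:
  1. pour(B -> C) -> (A=0 B=2 C=10)
  2. pour(B -> A) -> (A=2 B=0 C=10)
  3. pour(C -> B) -> (A=2 B=8 C=2)
  4. empty(B) -> (A=2 B=0 C=2)
  5. pour(C -> B) -> (A=2 B=2 C=0)
Reached target in 5 moves.

Answer: 5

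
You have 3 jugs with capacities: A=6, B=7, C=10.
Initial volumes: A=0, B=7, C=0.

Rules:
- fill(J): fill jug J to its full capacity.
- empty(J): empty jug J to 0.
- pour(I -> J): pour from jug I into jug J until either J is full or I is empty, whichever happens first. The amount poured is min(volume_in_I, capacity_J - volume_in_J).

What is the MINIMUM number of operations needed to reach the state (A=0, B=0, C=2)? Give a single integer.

Answer: 7

Derivation:
BFS from (A=0, B=7, C=0). One shortest path:
  1. fill(A) -> (A=6 B=7 C=0)
  2. empty(B) -> (A=6 B=0 C=0)
  3. pour(A -> C) -> (A=0 B=0 C=6)
  4. fill(A) -> (A=6 B=0 C=6)
  5. pour(A -> C) -> (A=2 B=0 C=10)
  6. empty(C) -> (A=2 B=0 C=0)
  7. pour(A -> C) -> (A=0 B=0 C=2)
Reached target in 7 moves.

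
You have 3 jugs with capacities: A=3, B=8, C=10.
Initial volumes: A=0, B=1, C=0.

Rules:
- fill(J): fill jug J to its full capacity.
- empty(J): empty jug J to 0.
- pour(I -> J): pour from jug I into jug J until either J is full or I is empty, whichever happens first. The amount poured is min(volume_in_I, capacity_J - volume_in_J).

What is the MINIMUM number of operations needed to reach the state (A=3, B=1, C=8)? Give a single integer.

Answer: 5

Derivation:
BFS from (A=0, B=1, C=0). One shortest path:
  1. pour(B -> A) -> (A=1 B=0 C=0)
  2. fill(B) -> (A=1 B=8 C=0)
  3. pour(B -> C) -> (A=1 B=0 C=8)
  4. pour(A -> B) -> (A=0 B=1 C=8)
  5. fill(A) -> (A=3 B=1 C=8)
Reached target in 5 moves.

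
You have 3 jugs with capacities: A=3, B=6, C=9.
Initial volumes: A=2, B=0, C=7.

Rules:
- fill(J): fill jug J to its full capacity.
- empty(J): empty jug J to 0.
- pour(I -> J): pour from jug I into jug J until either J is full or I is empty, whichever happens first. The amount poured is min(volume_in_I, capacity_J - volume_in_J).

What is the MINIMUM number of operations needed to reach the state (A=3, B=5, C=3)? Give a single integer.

Answer: 3

Derivation:
BFS from (A=2, B=0, C=7). One shortest path:
  1. fill(C) -> (A=2 B=0 C=9)
  2. pour(C -> B) -> (A=2 B=6 C=3)
  3. pour(B -> A) -> (A=3 B=5 C=3)
Reached target in 3 moves.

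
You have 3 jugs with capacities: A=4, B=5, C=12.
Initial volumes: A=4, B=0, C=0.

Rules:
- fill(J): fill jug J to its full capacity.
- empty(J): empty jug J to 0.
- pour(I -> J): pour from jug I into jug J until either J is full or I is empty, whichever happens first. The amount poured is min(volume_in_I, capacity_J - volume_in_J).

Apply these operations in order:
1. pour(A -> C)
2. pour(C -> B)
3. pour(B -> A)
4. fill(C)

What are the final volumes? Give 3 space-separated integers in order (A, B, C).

Answer: 4 0 12

Derivation:
Step 1: pour(A -> C) -> (A=0 B=0 C=4)
Step 2: pour(C -> B) -> (A=0 B=4 C=0)
Step 3: pour(B -> A) -> (A=4 B=0 C=0)
Step 4: fill(C) -> (A=4 B=0 C=12)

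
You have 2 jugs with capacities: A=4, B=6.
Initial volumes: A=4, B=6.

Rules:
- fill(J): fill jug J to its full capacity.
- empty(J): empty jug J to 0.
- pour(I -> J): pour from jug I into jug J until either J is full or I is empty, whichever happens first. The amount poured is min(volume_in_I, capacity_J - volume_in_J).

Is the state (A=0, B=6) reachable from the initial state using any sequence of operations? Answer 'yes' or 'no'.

Answer: yes

Derivation:
BFS from (A=4, B=6):
  1. empty(A) -> (A=0 B=6)
Target reached → yes.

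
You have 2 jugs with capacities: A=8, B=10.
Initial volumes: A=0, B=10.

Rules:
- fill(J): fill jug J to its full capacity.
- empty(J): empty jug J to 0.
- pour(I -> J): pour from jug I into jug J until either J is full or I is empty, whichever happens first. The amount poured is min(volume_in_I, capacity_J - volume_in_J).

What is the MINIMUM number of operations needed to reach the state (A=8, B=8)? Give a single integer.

BFS from (A=0, B=10). One shortest path:
  1. fill(A) -> (A=8 B=10)
  2. empty(B) -> (A=8 B=0)
  3. pour(A -> B) -> (A=0 B=8)
  4. fill(A) -> (A=8 B=8)
Reached target in 4 moves.

Answer: 4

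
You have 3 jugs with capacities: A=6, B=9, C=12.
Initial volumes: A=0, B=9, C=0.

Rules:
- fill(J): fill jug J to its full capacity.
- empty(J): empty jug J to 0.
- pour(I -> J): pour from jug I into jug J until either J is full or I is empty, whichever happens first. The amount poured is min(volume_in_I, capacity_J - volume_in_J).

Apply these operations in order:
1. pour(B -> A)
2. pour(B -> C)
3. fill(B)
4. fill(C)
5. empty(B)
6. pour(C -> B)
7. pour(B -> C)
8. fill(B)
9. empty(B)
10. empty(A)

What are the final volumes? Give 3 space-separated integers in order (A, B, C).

Step 1: pour(B -> A) -> (A=6 B=3 C=0)
Step 2: pour(B -> C) -> (A=6 B=0 C=3)
Step 3: fill(B) -> (A=6 B=9 C=3)
Step 4: fill(C) -> (A=6 B=9 C=12)
Step 5: empty(B) -> (A=6 B=0 C=12)
Step 6: pour(C -> B) -> (A=6 B=9 C=3)
Step 7: pour(B -> C) -> (A=6 B=0 C=12)
Step 8: fill(B) -> (A=6 B=9 C=12)
Step 9: empty(B) -> (A=6 B=0 C=12)
Step 10: empty(A) -> (A=0 B=0 C=12)

Answer: 0 0 12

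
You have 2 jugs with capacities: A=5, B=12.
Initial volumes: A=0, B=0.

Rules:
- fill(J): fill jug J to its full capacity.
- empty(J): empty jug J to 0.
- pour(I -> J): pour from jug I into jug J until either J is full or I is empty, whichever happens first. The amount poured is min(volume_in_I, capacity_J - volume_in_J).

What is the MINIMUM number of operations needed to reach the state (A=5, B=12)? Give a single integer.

BFS from (A=0, B=0). One shortest path:
  1. fill(A) -> (A=5 B=0)
  2. fill(B) -> (A=5 B=12)
Reached target in 2 moves.

Answer: 2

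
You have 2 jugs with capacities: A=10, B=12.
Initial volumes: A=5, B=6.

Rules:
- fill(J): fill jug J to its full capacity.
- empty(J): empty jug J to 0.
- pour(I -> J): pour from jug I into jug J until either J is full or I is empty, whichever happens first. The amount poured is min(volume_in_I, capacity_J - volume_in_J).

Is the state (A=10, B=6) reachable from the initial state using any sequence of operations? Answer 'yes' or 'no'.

Answer: yes

Derivation:
BFS from (A=5, B=6):
  1. fill(A) -> (A=10 B=6)
Target reached → yes.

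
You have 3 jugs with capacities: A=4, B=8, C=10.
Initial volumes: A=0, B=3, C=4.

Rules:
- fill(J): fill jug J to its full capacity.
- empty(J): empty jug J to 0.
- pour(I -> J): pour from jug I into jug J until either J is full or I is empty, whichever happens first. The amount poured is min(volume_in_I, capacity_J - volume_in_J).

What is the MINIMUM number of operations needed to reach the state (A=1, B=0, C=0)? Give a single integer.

Answer: 4

Derivation:
BFS from (A=0, B=3, C=4). One shortest path:
  1. fill(A) -> (A=4 B=3 C=4)
  2. pour(B -> C) -> (A=4 B=0 C=7)
  3. pour(A -> C) -> (A=1 B=0 C=10)
  4. empty(C) -> (A=1 B=0 C=0)
Reached target in 4 moves.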